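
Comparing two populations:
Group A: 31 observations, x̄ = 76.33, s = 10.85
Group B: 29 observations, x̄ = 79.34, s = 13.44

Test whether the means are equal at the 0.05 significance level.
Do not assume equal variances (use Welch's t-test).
Welch's two-sample t-test:
H₀: μ₁ = μ₂
H₁: μ₁ ≠ μ₂
s₁²/n₁ = 10.85²/31 = 3.7975,  s₂²/n₂ = 13.44²/29 = 6.2287
SE = √(s₁²/n₁ + s₂²/n₂) = √(3.7975 + 6.2287) = 3.1664
df (Welch-Satterthwaite) = (s₁²/n₁ + s₂²/n₂)² / [(s₁²/n₁)²/(n₁-1) + (s₂²/n₂)²/(n₂-1)] ≈ 53.86
t = (x̄₁ - x̄₂) / SE = (76.33 - 79.34) / 3.1664 = -3.01 / 3.1664 = -0.951
p-value = 0.3461

Since p-value > α = 0.05, we fail to reject H₀.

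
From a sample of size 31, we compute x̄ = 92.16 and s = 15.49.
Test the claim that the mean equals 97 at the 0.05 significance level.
One-sample t-test:
H₀: μ = 97
H₁: μ ≠ 97
df = n - 1 = 30
t = (x̄ - μ₀) / (s/√n) = (92.16 - 97) / (15.49/√31) = -1.740
p-value = 0.0922

Since p-value > α = 0.05, we fail to reject H₀.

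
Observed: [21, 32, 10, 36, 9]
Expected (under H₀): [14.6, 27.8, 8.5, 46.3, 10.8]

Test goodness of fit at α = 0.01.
Chi-square goodness of fit test:
H₀: observed counts match expected distribution
H₁: observed counts differ from expected distribution
df = k - 1 = 4
χ² = Σ(O - E)²/E
   = (21 - 14.6)²/14.6 + (32 - 27.8)²/27.8 + (10 - 8.5)²/8.5 + (36 - 46.3)²/46.3 + (9 - 10.8)²/10.8
   = 2.805 + 0.635 + 0.265 + 2.291 + 0.300
   = 6.30
p-value = 0.1781

Since p-value > α = 0.01, we fail to reject H₀.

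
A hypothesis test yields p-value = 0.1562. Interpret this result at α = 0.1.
Since p = 0.1562 > α = 0.1, fail to reject H₀.
There is insufficient evidence to reject the null hypothesis; the result is not statistically significant at the 0.1 level.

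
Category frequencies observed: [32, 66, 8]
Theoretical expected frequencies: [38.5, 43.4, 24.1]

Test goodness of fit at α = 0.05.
Chi-square goodness of fit test:
H₀: observed counts match expected distribution
H₁: observed counts differ from expected distribution
df = k - 1 = 2
χ² = Σ(O - E)²/E
   = (32 - 38.5)²/38.5 + (66 - 43.4)²/43.4 + (8 - 24.1)²/24.1
   = 1.097 + 11.769 + 10.756
   = 23.62
p-value < 0.0001

Since p-value < α = 0.05, we reject H₀.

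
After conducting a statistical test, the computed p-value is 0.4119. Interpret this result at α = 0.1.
Since p = 0.4119 > α = 0.1, fail to reject H₀.
There is insufficient evidence to reject the null hypothesis; the result is not statistically significant at the 0.1 level.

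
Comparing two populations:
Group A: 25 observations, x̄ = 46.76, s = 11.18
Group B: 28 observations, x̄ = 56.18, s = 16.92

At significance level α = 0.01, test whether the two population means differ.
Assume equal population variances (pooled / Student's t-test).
Student's two-sample t-test (equal variances):
H₀: μ₁ = μ₂
H₁: μ₁ ≠ μ₂
df = n₁ + n₂ - 2 = 51
Pooled variance s_p² = [(n₁-1)s₁² + (n₂-1)s₂²] / (n₁ + n₂ - 2) = [(24)(11.18²) + (27)(16.92²)] / 51 = 210.3833
SE = √(s_p²(1/n₁ + 1/n₂)) = √(210.3833 × (1/25 + 1/28)) = 3.9911
t = (x̄₁ - x̄₂) / SE = (46.76 - 56.18) / 3.9911 = -9.42 / 3.9911 = -2.360
p-value = 0.0221

Since p-value > α = 0.01, we fail to reject H₀.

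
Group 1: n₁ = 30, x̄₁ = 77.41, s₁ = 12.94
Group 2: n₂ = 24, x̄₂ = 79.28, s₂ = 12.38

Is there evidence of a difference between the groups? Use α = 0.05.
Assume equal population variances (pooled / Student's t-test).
Student's two-sample t-test (equal variances):
H₀: μ₁ = μ₂
H₁: μ₁ ≠ μ₂
df = n₁ + n₂ - 2 = 52
Pooled variance s_p² = [(n₁-1)s₁² + (n₂-1)s₂²] / (n₁ + n₂ - 2) = [(29)(12.94²) + (23)(12.38²)] / 52 = 161.1720
SE = √(s_p²(1/n₁ + 1/n₂)) = √(161.1720 × (1/30 + 1/24)) = 3.4768
t = (x̄₁ - x̄₂) / SE = (77.41 - 79.28) / 3.4768 = -1.87 / 3.4768 = -0.538
p-value = 0.5930

Since p-value > α = 0.05, we fail to reject H₀.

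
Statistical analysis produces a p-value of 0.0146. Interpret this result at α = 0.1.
Since p = 0.0146 < α = 0.1, reject H₀.
There is sufficient evidence to reject the null hypothesis; the result is statistically significant at the 0.1 level.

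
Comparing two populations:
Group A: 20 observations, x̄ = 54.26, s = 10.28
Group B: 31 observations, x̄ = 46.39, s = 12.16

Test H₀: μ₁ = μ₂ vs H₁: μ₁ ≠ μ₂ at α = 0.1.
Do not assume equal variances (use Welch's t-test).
Welch's two-sample t-test:
H₀: μ₁ = μ₂
H₁: μ₁ ≠ μ₂
s₁²/n₁ = 10.28²/20 = 5.2839,  s₂²/n₂ = 12.16²/31 = 4.7699
SE = √(s₁²/n₁ + s₂²/n₂) = √(5.2839 + 4.7699) = 3.1708
df (Welch-Satterthwaite) = (s₁²/n₁ + s₂²/n₂)² / [(s₁²/n₁)²/(n₁-1) + (s₂²/n₂)²/(n₂-1)] ≈ 45.37
t = (x̄₁ - x̄₂) / SE = (54.26 - 46.39) / 3.1708 = 7.87 / 3.1708 = 2.482
p-value = 0.0168

Since p-value < α = 0.1, we reject H₀.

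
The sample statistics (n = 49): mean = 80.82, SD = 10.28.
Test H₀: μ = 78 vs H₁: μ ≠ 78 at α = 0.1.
One-sample t-test:
H₀: μ = 78
H₁: μ ≠ 78
df = n - 1 = 48
t = (x̄ - μ₀) / (s/√n) = (80.82 - 78) / (10.28/√49) = 1.920
p-value = 0.0608

Since p-value < α = 0.1, we reject H₀.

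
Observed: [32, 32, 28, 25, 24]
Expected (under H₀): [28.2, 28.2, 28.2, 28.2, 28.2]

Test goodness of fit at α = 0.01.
Chi-square goodness of fit test:
H₀: observed counts match expected distribution
H₁: observed counts differ from expected distribution
df = k - 1 = 4
χ² = Σ(O - E)²/E
   = (32 - 28.2)²/28.2 + (32 - 28.2)²/28.2 + (28 - 28.2)²/28.2 + (25 - 28.2)²/28.2 + (24 - 28.2)²/28.2
   = 0.512 + 0.512 + 0.001 + 0.363 + 0.626
   = 2.01
p-value = 0.7331

Since p-value > α = 0.01, we fail to reject H₀.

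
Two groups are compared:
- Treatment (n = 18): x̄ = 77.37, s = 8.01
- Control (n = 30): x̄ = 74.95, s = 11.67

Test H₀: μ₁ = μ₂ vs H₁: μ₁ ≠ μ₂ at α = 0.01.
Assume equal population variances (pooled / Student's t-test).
Student's two-sample t-test (equal variances):
H₀: μ₁ = μ₂
H₁: μ₁ ≠ μ₂
df = n₁ + n₂ - 2 = 46
Pooled variance s_p² = [(n₁-1)s₁² + (n₂-1)s₂²] / (n₁ + n₂ - 2) = [(17)(8.01²) + (29)(11.67²)] / 46 = 109.5696
SE = √(s_p²(1/n₁ + 1/n₂)) = √(109.5696 × (1/18 + 1/30)) = 3.1208
t = (x̄₁ - x̄₂) / SE = (77.37 - 74.95) / 3.1208 = 2.42 / 3.1208 = 0.775
p-value = 0.4420

Since p-value > α = 0.01, we fail to reject H₀.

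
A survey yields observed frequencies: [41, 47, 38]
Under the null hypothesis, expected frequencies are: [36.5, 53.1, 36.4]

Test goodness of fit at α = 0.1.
Chi-square goodness of fit test:
H₀: observed counts match expected distribution
H₁: observed counts differ from expected distribution
df = k - 1 = 2
χ² = Σ(O - E)²/E
   = (41 - 36.5)²/36.5 + (47 - 53.1)²/53.1 + (38 - 36.4)²/36.4
   = 0.555 + 0.701 + 0.070
   = 1.33
p-value = 0.5153

Since p-value > α = 0.1, we fail to reject H₀.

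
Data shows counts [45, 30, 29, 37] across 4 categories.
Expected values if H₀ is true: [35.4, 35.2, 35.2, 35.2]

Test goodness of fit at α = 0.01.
Chi-square goodness of fit test:
H₀: observed counts match expected distribution
H₁: observed counts differ from expected distribution
df = k - 1 = 3
χ² = Σ(O - E)²/E
   = (45 - 35.4)²/35.4 + (30 - 35.2)²/35.2 + (29 - 35.2)²/35.2 + (37 - 35.2)²/35.2
   = 2.603 + 0.768 + 1.092 + 0.092
   = 4.56
p-value = 0.2074

Since p-value > α = 0.01, we fail to reject H₀.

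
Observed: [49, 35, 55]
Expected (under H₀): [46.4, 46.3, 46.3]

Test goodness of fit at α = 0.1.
Chi-square goodness of fit test:
H₀: observed counts match expected distribution
H₁: observed counts differ from expected distribution
df = k - 1 = 2
χ² = Σ(O - E)²/E
   = (49 - 46.4)²/46.4 + (35 - 46.3)²/46.3 + (55 - 46.3)²/46.3
   = 0.146 + 2.758 + 1.635
   = 4.54
p-value = 0.1034

Since p-value > α = 0.1, we fail to reject H₀.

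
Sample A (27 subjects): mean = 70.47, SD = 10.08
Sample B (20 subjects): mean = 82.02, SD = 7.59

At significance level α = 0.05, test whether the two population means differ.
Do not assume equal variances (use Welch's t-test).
Welch's two-sample t-test:
H₀: μ₁ = μ₂
H₁: μ₁ ≠ μ₂
s₁²/n₁ = 10.08²/27 = 3.7632,  s₂²/n₂ = 7.59²/20 = 2.8804
SE = √(s₁²/n₁ + s₂²/n₂) = √(3.7632 + 2.8804) = 2.5775
df (Welch-Satterthwaite) = (s₁²/n₁ + s₂²/n₂)² / [(s₁²/n₁)²/(n₁-1) + (s₂²/n₂)²/(n₂-1)] ≈ 44.98
t = (x̄₁ - x̄₂) / SE = (70.47 - 82.02) / 2.5775 = -11.55 / 2.5775 = -4.481
p-value = 0.0001

Since p-value < α = 0.05, we reject H₀.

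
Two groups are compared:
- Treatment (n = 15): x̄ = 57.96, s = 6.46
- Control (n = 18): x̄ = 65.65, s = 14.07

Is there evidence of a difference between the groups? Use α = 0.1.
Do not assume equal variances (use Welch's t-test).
Welch's two-sample t-test:
H₀: μ₁ = μ₂
H₁: μ₁ ≠ μ₂
s₁²/n₁ = 6.46²/15 = 2.7821,  s₂²/n₂ = 14.07²/18 = 10.9980
SE = √(s₁²/n₁ + s₂²/n₂) = √(2.7821 + 10.9980) = 3.7122
df (Welch-Satterthwaite) = (s₁²/n₁ + s₂²/n₂)² / [(s₁²/n₁)²/(n₁-1) + (s₂²/n₂)²/(n₂-1)] ≈ 24.76
t = (x̄₁ - x̄₂) / SE = (57.96 - 65.65) / 3.7122 = -7.69 / 3.7122 = -2.072
p-value = 0.0489

Since p-value < α = 0.1, we reject H₀.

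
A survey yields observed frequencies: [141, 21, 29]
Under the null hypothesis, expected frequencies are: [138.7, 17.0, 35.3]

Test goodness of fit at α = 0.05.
Chi-square goodness of fit test:
H₀: observed counts match expected distribution
H₁: observed counts differ from expected distribution
df = k - 1 = 2
χ² = Σ(O - E)²/E
   = (141 - 138.7)²/138.7 + (21 - 17.0)²/17.0 + (29 - 35.3)²/35.3
   = 0.038 + 0.941 + 1.124
   = 2.10
p-value = 0.3493

Since p-value > α = 0.05, we fail to reject H₀.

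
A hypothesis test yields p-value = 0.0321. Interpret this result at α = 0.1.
Since p = 0.0321 < α = 0.1, reject H₀.
There is sufficient evidence to reject the null hypothesis; the result is statistically significant at the 0.1 level.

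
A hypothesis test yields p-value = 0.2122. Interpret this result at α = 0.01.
Since p = 0.2122 > α = 0.01, fail to reject H₀.
There is insufficient evidence to reject the null hypothesis; the result is not statistically significant at the 0.01 level.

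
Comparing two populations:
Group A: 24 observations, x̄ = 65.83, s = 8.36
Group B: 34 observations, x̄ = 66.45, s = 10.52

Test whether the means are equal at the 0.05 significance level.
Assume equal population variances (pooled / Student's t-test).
Student's two-sample t-test (equal variances):
H₀: μ₁ = μ₂
H₁: μ₁ ≠ μ₂
df = n₁ + n₂ - 2 = 56
Pooled variance s_p² = [(n₁-1)s₁² + (n₂-1)s₂²] / (n₁ + n₂ - 2) = [(23)(8.36²) + (33)(10.52²)] / 56 = 93.9211
SE = √(s_p²(1/n₁ + 1/n₂)) = √(93.9211 × (1/24 + 1/34)) = 2.5838
t = (x̄₁ - x̄₂) / SE = (65.83 - 66.45) / 2.5838 = -0.62 / 2.5838 = -0.240
p-value = 0.8112

Since p-value > α = 0.05, we fail to reject H₀.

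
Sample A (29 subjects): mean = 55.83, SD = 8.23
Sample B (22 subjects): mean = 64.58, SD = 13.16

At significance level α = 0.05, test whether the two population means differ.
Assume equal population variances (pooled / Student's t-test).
Student's two-sample t-test (equal variances):
H₀: μ₁ = μ₂
H₁: μ₁ ≠ μ₂
df = n₁ + n₂ - 2 = 49
Pooled variance s_p² = [(n₁-1)s₁² + (n₂-1)s₂²] / (n₁ + n₂ - 2) = [(28)(8.23²) + (21)(13.16²)] / 49 = 112.9269
SE = √(s_p²(1/n₁ + 1/n₂)) = √(112.9269 × (1/29 + 1/22)) = 3.0045
t = (x̄₁ - x̄₂) / SE = (55.83 - 64.58) / 3.0045 = -8.75 / 3.0045 = -2.912
p-value = 0.0054

Since p-value < α = 0.05, we reject H₀.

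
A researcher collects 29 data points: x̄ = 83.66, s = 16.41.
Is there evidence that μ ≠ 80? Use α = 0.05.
One-sample t-test:
H₀: μ = 80
H₁: μ ≠ 80
df = n - 1 = 28
t = (x̄ - μ₀) / (s/√n) = (83.66 - 80) / (16.41/√29) = 1.201
p-value = 0.2398

Since p-value > α = 0.05, we fail to reject H₀.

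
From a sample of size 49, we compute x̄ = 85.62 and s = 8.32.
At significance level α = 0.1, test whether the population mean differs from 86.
One-sample t-test:
H₀: μ = 86
H₁: μ ≠ 86
df = n - 1 = 48
t = (x̄ - μ₀) / (s/√n) = (85.62 - 86) / (8.32/√49) = -0.320
p-value = 0.7506

Since p-value > α = 0.1, we fail to reject H₀.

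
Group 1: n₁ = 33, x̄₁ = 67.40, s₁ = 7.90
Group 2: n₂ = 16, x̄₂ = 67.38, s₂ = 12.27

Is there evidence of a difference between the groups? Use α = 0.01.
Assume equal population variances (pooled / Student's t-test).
Student's two-sample t-test (equal variances):
H₀: μ₁ = μ₂
H₁: μ₁ ≠ μ₂
df = n₁ + n₂ - 2 = 47
Pooled variance s_p² = [(n₁-1)s₁² + (n₂-1)s₂²] / (n₁ + n₂ - 2) = [(32)(7.90²) + (15)(12.27²)] / 47 = 90.5407
SE = √(s_p²(1/n₁ + 1/n₂)) = √(90.5407 × (1/33 + 1/16)) = 2.8987
t = (x̄₁ - x̄₂) / SE = (67.40 - 67.38) / 2.8987 = 0.02 / 2.8987 = 0.007
p-value = 0.9945

Since p-value > α = 0.01, we fail to reject H₀.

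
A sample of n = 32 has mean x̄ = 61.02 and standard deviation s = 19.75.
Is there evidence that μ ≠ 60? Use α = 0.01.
One-sample t-test:
H₀: μ = 60
H₁: μ ≠ 60
df = n - 1 = 31
t = (x̄ - μ₀) / (s/√n) = (61.02 - 60) / (19.75/√32) = 0.292
p-value = 0.7721

Since p-value > α = 0.01, we fail to reject H₀.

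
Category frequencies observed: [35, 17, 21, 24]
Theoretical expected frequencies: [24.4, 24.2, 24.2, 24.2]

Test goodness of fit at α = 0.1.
Chi-square goodness of fit test:
H₀: observed counts match expected distribution
H₁: observed counts differ from expected distribution
df = k - 1 = 3
χ² = Σ(O - E)²/E
   = (35 - 24.4)²/24.4 + (17 - 24.2)²/24.2 + (21 - 24.2)²/24.2 + (24 - 24.2)²/24.2
   = 4.605 + 2.142 + 0.423 + 0.002
   = 7.17
p-value = 0.0666

Since p-value < α = 0.1, we reject H₀.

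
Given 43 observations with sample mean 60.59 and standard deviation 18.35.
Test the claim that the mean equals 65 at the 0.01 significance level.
One-sample t-test:
H₀: μ = 65
H₁: μ ≠ 65
df = n - 1 = 42
t = (x̄ - μ₀) / (s/√n) = (60.59 - 65) / (18.35/√43) = -1.576
p-value = 0.1225

Since p-value > α = 0.01, we fail to reject H₀.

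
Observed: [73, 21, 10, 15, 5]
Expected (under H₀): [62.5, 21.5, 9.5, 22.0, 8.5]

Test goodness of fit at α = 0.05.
Chi-square goodness of fit test:
H₀: observed counts match expected distribution
H₁: observed counts differ from expected distribution
df = k - 1 = 4
χ² = Σ(O - E)²/E
   = (73 - 62.5)²/62.5 + (21 - 21.5)²/21.5 + (10 - 9.5)²/9.5 + (15 - 22.0)²/22.0 + (5 - 8.5)²/8.5
   = 1.764 + 0.012 + 0.026 + 2.227 + 1.441
   = 5.47
p-value = 0.2423

Since p-value > α = 0.05, we fail to reject H₀.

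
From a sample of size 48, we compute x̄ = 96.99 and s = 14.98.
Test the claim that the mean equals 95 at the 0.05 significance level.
One-sample t-test:
H₀: μ = 95
H₁: μ ≠ 95
df = n - 1 = 47
t = (x̄ - μ₀) / (s/√n) = (96.99 - 95) / (14.98/√48) = 0.920
p-value = 0.3621

Since p-value > α = 0.05, we fail to reject H₀.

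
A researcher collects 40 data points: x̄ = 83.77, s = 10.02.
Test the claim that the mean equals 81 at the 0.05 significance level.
One-sample t-test:
H₀: μ = 81
H₁: μ ≠ 81
df = n - 1 = 39
t = (x̄ - μ₀) / (s/√n) = (83.77 - 81) / (10.02/√40) = 1.748
p-value = 0.0883

Since p-value > α = 0.05, we fail to reject H₀.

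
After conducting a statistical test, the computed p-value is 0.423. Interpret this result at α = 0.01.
Since p = 0.423 > α = 0.01, fail to reject H₀.
There is insufficient evidence to reject the null hypothesis; the result is not statistically significant at the 0.01 level.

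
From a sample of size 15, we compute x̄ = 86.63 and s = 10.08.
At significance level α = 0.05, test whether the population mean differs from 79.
One-sample t-test:
H₀: μ = 79
H₁: μ ≠ 79
df = n - 1 = 14
t = (x̄ - μ₀) / (s/√n) = (86.63 - 79) / (10.08/√15) = 2.932
p-value = 0.0109

Since p-value < α = 0.05, we reject H₀.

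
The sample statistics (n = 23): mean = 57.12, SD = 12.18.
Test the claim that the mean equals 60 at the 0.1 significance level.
One-sample t-test:
H₀: μ = 60
H₁: μ ≠ 60
df = n - 1 = 22
t = (x̄ - μ₀) / (s/√n) = (57.12 - 60) / (12.18/√23) = -1.134
p-value = 0.2690

Since p-value > α = 0.1, we fail to reject H₀.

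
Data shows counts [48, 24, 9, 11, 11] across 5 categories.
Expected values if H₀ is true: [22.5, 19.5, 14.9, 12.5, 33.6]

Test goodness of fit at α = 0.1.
Chi-square goodness of fit test:
H₀: observed counts match expected distribution
H₁: observed counts differ from expected distribution
df = k - 1 = 4
χ² = Σ(O - E)²/E
   = (48 - 22.5)²/22.5 + (24 - 19.5)²/19.5 + (9 - 14.9)²/14.9 + (11 - 12.5)²/12.5 + (11 - 33.6)²/33.6
   = 28.900 + 1.038 + 2.336 + 0.180 + 15.201
   = 47.66
p-value < 0.0001

Since p-value < α = 0.1, we reject H₀.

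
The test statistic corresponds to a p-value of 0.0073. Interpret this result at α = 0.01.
Since p = 0.0073 < α = 0.01, reject H₀.
There is sufficient evidence to reject the null hypothesis; the result is statistically significant at the 0.01 level.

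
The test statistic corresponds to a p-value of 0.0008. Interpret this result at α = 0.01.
Since p = 0.0008 < α = 0.01, reject H₀.
There is sufficient evidence to reject the null hypothesis; the result is statistically significant at the 0.01 level.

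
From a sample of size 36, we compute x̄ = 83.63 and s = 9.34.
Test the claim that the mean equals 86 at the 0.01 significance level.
One-sample t-test:
H₀: μ = 86
H₁: μ ≠ 86
df = n - 1 = 35
t = (x̄ - μ₀) / (s/√n) = (83.63 - 86) / (9.34/√36) = -1.522
p-value = 0.1369

Since p-value > α = 0.01, we fail to reject H₀.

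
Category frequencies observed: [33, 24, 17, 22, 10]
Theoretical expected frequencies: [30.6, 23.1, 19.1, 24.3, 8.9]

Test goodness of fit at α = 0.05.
Chi-square goodness of fit test:
H₀: observed counts match expected distribution
H₁: observed counts differ from expected distribution
df = k - 1 = 4
χ² = Σ(O - E)²/E
   = (33 - 30.6)²/30.6 + (24 - 23.1)²/23.1 + (17 - 19.1)²/19.1 + (22 - 24.3)²/24.3 + (10 - 8.9)²/8.9
   = 0.188 + 0.035 + 0.231 + 0.218 + 0.136
   = 0.81
p-value = 0.9374

Since p-value > α = 0.05, we fail to reject H₀.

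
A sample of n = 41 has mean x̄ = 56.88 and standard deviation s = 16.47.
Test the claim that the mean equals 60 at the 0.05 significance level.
One-sample t-test:
H₀: μ = 60
H₁: μ ≠ 60
df = n - 1 = 40
t = (x̄ - μ₀) / (s/√n) = (56.88 - 60) / (16.47/√41) = -1.213
p-value = 0.2323

Since p-value > α = 0.05, we fail to reject H₀.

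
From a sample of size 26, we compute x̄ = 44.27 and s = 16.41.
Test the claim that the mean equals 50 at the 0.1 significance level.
One-sample t-test:
H₀: μ = 50
H₁: μ ≠ 50
df = n - 1 = 25
t = (x̄ - μ₀) / (s/√n) = (44.27 - 50) / (16.41/√26) = -1.780
p-value = 0.0872

Since p-value < α = 0.1, we reject H₀.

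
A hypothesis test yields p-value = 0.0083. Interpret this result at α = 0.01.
Since p = 0.0083 < α = 0.01, reject H₀.
There is sufficient evidence to reject the null hypothesis; the result is statistically significant at the 0.01 level.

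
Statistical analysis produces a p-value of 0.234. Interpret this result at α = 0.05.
Since p = 0.234 > α = 0.05, fail to reject H₀.
There is insufficient evidence to reject the null hypothesis; the result is not statistically significant at the 0.05 level.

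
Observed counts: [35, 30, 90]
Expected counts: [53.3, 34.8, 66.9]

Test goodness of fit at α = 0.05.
Chi-square goodness of fit test:
H₀: observed counts match expected distribution
H₁: observed counts differ from expected distribution
df = k - 1 = 2
χ² = Σ(O - E)²/E
   = (35 - 53.3)²/53.3 + (30 - 34.8)²/34.8 + (90 - 66.9)²/66.9
   = 6.283 + 0.662 + 7.976
   = 14.92
p-value = 0.0006

Since p-value < α = 0.05, we reject H₀.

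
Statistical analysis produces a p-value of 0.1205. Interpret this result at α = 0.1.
Since p = 0.1205 > α = 0.1, fail to reject H₀.
There is insufficient evidence to reject the null hypothesis; the result is not statistically significant at the 0.1 level.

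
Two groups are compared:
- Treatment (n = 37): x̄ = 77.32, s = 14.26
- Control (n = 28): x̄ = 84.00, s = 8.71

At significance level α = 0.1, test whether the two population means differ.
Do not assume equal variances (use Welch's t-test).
Welch's two-sample t-test:
H₀: μ₁ = μ₂
H₁: μ₁ ≠ μ₂
s₁²/n₁ = 14.26²/37 = 5.4959,  s₂²/n₂ = 8.71²/28 = 2.7094
SE = √(s₁²/n₁ + s₂²/n₂) = √(5.4959 + 2.7094) = 2.8645
df (Welch-Satterthwaite) = (s₁²/n₁ + s₂²/n₂)² / [(s₁²/n₁)²/(n₁-1) + (s₂²/n₂)²/(n₂-1)] ≈ 60.61
t = (x̄₁ - x̄₂) / SE = (77.32 - 84.00) / 2.8645 = -6.68 / 2.8645 = -2.332
p-value = 0.0230

Since p-value < α = 0.1, we reject H₀.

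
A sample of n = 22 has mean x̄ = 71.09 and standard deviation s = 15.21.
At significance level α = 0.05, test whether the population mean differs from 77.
One-sample t-test:
H₀: μ = 77
H₁: μ ≠ 77
df = n - 1 = 21
t = (x̄ - μ₀) / (s/√n) = (71.09 - 77) / (15.21/√22) = -1.823
p-value = 0.0826

Since p-value > α = 0.05, we fail to reject H₀.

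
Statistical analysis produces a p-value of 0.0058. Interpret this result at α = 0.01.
Since p = 0.0058 < α = 0.01, reject H₀.
There is sufficient evidence to reject the null hypothesis; the result is statistically significant at the 0.01 level.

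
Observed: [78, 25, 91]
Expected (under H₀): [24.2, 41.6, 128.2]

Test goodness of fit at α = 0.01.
Chi-square goodness of fit test:
H₀: observed counts match expected distribution
H₁: observed counts differ from expected distribution
df = k - 1 = 2
χ² = Σ(O - E)²/E
   = (78 - 24.2)²/24.2 + (25 - 41.6)²/41.6 + (91 - 128.2)²/128.2
   = 119.605 + 6.624 + 10.794
   = 137.02
p-value < 0.0001

Since p-value < α = 0.01, we reject H₀.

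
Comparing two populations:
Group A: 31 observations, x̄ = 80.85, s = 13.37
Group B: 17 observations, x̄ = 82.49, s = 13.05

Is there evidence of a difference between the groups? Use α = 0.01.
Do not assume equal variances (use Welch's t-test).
Welch's two-sample t-test:
H₀: μ₁ = μ₂
H₁: μ₁ ≠ μ₂
s₁²/n₁ = 13.37²/31 = 5.7664,  s₂²/n₂ = 13.05²/17 = 10.0178
SE = √(s₁²/n₁ + s₂²/n₂) = √(5.7664 + 10.0178) = 3.9729
df (Welch-Satterthwaite) = (s₁²/n₁ + s₂²/n₂)² / [(s₁²/n₁)²/(n₁-1) + (s₂²/n₂)²/(n₂-1)] ≈ 33.76
t = (x̄₁ - x̄₂) / SE = (80.85 - 82.49) / 3.9729 = -1.64 / 3.9729 = -0.413
p-value = 0.6824

Since p-value > α = 0.01, we fail to reject H₀.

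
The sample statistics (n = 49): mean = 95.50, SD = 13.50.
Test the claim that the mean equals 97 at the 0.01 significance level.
One-sample t-test:
H₀: μ = 97
H₁: μ ≠ 97
df = n - 1 = 48
t = (x̄ - μ₀) / (s/√n) = (95.50 - 97) / (13.50/√49) = -0.778
p-value = 0.4405

Since p-value > α = 0.01, we fail to reject H₀.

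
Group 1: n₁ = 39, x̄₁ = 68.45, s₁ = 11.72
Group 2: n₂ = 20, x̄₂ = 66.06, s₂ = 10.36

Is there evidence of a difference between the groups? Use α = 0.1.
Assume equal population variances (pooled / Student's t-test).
Student's two-sample t-test (equal variances):
H₀: μ₁ = μ₂
H₁: μ₁ ≠ μ₂
df = n₁ + n₂ - 2 = 57
Pooled variance s_p² = [(n₁-1)s₁² + (n₂-1)s₂²] / (n₁ + n₂ - 2) = [(38)(11.72²) + (19)(10.36²)] / 57 = 127.3488
SE = √(s_p²(1/n₁ + 1/n₂)) = √(127.3488 × (1/39 + 1/20)) = 3.1037
t = (x̄₁ - x̄₂) / SE = (68.45 - 66.06) / 3.1037 = 2.39 / 3.1037 = 0.770
p-value = 0.4444

Since p-value > α = 0.1, we fail to reject H₀.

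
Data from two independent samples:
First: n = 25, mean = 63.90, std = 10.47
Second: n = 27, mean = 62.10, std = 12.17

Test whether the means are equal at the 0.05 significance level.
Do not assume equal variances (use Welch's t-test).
Welch's two-sample t-test:
H₀: μ₁ = μ₂
H₁: μ₁ ≠ μ₂
s₁²/n₁ = 10.47²/25 = 4.3848,  s₂²/n₂ = 12.17²/27 = 5.4855
SE = √(s₁²/n₁ + s₂²/n₂) = √(4.3848 + 5.4855) = 3.1417
df (Welch-Satterthwaite) = (s₁²/n₁ + s₂²/n₂)² / [(s₁²/n₁)²/(n₁-1) + (s₂²/n₂)²/(n₂-1)] ≈ 49.75
t = (x̄₁ - x̄₂) / SE = (63.90 - 62.10) / 3.1417 = 1.80 / 3.1417 = 0.573
p-value = 0.5693

Since p-value > α = 0.05, we fail to reject H₀.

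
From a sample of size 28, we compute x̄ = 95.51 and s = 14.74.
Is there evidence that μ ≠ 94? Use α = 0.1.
One-sample t-test:
H₀: μ = 94
H₁: μ ≠ 94
df = n - 1 = 27
t = (x̄ - μ₀) / (s/√n) = (95.51 - 94) / (14.74/√28) = 0.542
p-value = 0.5922

Since p-value > α = 0.1, we fail to reject H₀.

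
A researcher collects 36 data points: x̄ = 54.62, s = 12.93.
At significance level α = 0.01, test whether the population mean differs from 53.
One-sample t-test:
H₀: μ = 53
H₁: μ ≠ 53
df = n - 1 = 35
t = (x̄ - μ₀) / (s/√n) = (54.62 - 53) / (12.93/√36) = 0.752
p-value = 0.4572

Since p-value > α = 0.01, we fail to reject H₀.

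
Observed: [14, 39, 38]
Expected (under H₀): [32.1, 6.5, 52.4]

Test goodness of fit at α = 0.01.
Chi-square goodness of fit test:
H₀: observed counts match expected distribution
H₁: observed counts differ from expected distribution
df = k - 1 = 2
χ² = Σ(O - E)²/E
   = (14 - 32.1)²/32.1 + (39 - 6.5)²/6.5 + (38 - 52.4)²/52.4
   = 10.206 + 162.500 + 3.957
   = 176.66
p-value < 0.0001

Since p-value < α = 0.01, we reject H₀.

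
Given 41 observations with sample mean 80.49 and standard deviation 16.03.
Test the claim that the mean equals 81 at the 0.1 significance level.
One-sample t-test:
H₀: μ = 81
H₁: μ ≠ 81
df = n - 1 = 40
t = (x̄ - μ₀) / (s/√n) = (80.49 - 81) / (16.03/√41) = -0.204
p-value = 0.8396

Since p-value > α = 0.1, we fail to reject H₀.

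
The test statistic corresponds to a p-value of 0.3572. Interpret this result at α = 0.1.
Since p = 0.3572 > α = 0.1, fail to reject H₀.
There is insufficient evidence to reject the null hypothesis; the result is not statistically significant at the 0.1 level.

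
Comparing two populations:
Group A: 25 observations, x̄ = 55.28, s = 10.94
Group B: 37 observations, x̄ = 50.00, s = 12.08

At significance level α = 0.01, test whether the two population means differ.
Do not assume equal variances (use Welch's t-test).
Welch's two-sample t-test:
H₀: μ₁ = μ₂
H₁: μ₁ ≠ μ₂
s₁²/n₁ = 10.94²/25 = 4.7873,  s₂²/n₂ = 12.08²/37 = 3.9440
SE = √(s₁²/n₁ + s₂²/n₂) = √(4.7873 + 3.9440) = 2.9549
df (Welch-Satterthwaite) = (s₁²/n₁ + s₂²/n₂)² / [(s₁²/n₁)²/(n₁-1) + (s₂²/n₂)²/(n₂-1)] ≈ 54.96
t = (x̄₁ - x̄₂) / SE = (55.28 - 50.00) / 2.9549 = 5.28 / 2.9549 = 1.787
p-value = 0.0795

Since p-value > α = 0.01, we fail to reject H₀.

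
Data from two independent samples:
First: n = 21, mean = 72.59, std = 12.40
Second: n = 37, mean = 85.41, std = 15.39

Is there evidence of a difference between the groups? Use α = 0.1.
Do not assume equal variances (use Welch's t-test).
Welch's two-sample t-test:
H₀: μ₁ = μ₂
H₁: μ₁ ≠ μ₂
s₁²/n₁ = 12.40²/21 = 7.3219,  s₂²/n₂ = 15.39²/37 = 6.4014
SE = √(s₁²/n₁ + s₂²/n₂) = √(7.3219 + 6.4014) = 3.7045
df (Welch-Satterthwaite) = (s₁²/n₁ + s₂²/n₂)² / [(s₁²/n₁)²/(n₁-1) + (s₂²/n₂)²/(n₂-1)] ≈ 49.32
t = (x̄₁ - x̄₂) / SE = (72.59 - 85.41) / 3.7045 = -12.82 / 3.7045 = -3.461
p-value = 0.0011

Since p-value < α = 0.1, we reject H₀.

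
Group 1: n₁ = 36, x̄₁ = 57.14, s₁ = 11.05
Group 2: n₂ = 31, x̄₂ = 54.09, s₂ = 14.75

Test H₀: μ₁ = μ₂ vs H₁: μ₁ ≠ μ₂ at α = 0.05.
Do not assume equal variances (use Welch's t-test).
Welch's two-sample t-test:
H₀: μ₁ = μ₂
H₁: μ₁ ≠ μ₂
s₁²/n₁ = 11.05²/36 = 3.3917,  s₂²/n₂ = 14.75²/31 = 7.0181
SE = √(s₁²/n₁ + s₂²/n₂) = √(3.3917 + 7.0181) = 3.2264
df (Welch-Satterthwaite) = (s₁²/n₁ + s₂²/n₂)² / [(s₁²/n₁)²/(n₁-1) + (s₂²/n₂)²/(n₂-1)] ≈ 54.99
t = (x̄₁ - x̄₂) / SE = (57.14 - 54.09) / 3.2264 = 3.05 / 3.2264 = 0.945
p-value = 0.3486

Since p-value > α = 0.05, we fail to reject H₀.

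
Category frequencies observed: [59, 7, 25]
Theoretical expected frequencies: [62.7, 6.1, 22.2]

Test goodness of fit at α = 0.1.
Chi-square goodness of fit test:
H₀: observed counts match expected distribution
H₁: observed counts differ from expected distribution
df = k - 1 = 2
χ² = Σ(O - E)²/E
   = (59 - 62.7)²/62.7 + (7 - 6.1)²/6.1 + (25 - 22.2)²/22.2
   = 0.218 + 0.133 + 0.353
   = 0.70
p-value = 0.7032

Since p-value > α = 0.1, we fail to reject H₀.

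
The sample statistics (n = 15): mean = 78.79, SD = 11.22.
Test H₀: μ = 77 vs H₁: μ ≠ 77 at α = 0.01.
One-sample t-test:
H₀: μ = 77
H₁: μ ≠ 77
df = n - 1 = 14
t = (x̄ - μ₀) / (s/√n) = (78.79 - 77) / (11.22/√15) = 0.618
p-value = 0.5466

Since p-value > α = 0.01, we fail to reject H₀.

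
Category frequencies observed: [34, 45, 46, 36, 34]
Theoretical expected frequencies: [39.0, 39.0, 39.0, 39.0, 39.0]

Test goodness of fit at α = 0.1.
Chi-square goodness of fit test:
H₀: observed counts match expected distribution
H₁: observed counts differ from expected distribution
df = k - 1 = 4
χ² = Σ(O - E)²/E
   = (34 - 39.0)²/39.0 + (45 - 39.0)²/39.0 + (46 - 39.0)²/39.0 + (36 - 39.0)²/39.0 + (34 - 39.0)²/39.0
   = 0.641 + 0.923 + 1.256 + 0.231 + 0.641
   = 3.69
p-value = 0.4492

Since p-value > α = 0.1, we fail to reject H₀.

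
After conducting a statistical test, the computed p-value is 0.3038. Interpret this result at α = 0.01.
Since p = 0.3038 > α = 0.01, fail to reject H₀.
There is insufficient evidence to reject the null hypothesis; the result is not statistically significant at the 0.01 level.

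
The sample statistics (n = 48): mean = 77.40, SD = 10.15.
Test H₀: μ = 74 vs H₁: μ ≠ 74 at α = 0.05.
One-sample t-test:
H₀: μ = 74
H₁: μ ≠ 74
df = n - 1 = 47
t = (x̄ - μ₀) / (s/√n) = (77.40 - 74) / (10.15/√48) = 2.321
p-value = 0.0247

Since p-value < α = 0.05, we reject H₀.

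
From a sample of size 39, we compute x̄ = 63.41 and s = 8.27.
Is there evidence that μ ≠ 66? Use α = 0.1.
One-sample t-test:
H₀: μ = 66
H₁: μ ≠ 66
df = n - 1 = 38
t = (x̄ - μ₀) / (s/√n) = (63.41 - 66) / (8.27/√39) = -1.956
p-value = 0.0579

Since p-value < α = 0.1, we reject H₀.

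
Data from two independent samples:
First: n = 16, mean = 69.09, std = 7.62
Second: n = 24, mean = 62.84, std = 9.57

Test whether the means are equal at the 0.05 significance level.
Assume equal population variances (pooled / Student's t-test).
Student's two-sample t-test (equal variances):
H₀: μ₁ = μ₂
H₁: μ₁ ≠ μ₂
df = n₁ + n₂ - 2 = 38
Pooled variance s_p² = [(n₁-1)s₁² + (n₂-1)s₂²] / (n₁ + n₂ - 2) = [(15)(7.62²) + (23)(9.57²)] / 38 = 78.3531
SE = √(s_p²(1/n₁ + 1/n₂)) = √(78.3531 × (1/16 + 1/24)) = 2.8569
t = (x̄₁ - x̄₂) / SE = (69.09 - 62.84) / 2.8569 = 6.25 / 2.8569 = 2.188
p-value = 0.0349

Since p-value < α = 0.05, we reject H₀.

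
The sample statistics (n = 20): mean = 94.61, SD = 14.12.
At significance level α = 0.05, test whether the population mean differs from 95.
One-sample t-test:
H₀: μ = 95
H₁: μ ≠ 95
df = n - 1 = 19
t = (x̄ - μ₀) / (s/√n) = (94.61 - 95) / (14.12/√20) = -0.124
p-value = 0.9030

Since p-value > α = 0.05, we fail to reject H₀.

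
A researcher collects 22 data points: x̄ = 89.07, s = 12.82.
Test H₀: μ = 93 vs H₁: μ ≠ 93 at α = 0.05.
One-sample t-test:
H₀: μ = 93
H₁: μ ≠ 93
df = n - 1 = 21
t = (x̄ - μ₀) / (s/√n) = (89.07 - 93) / (12.82/√22) = -1.438
p-value = 0.1652

Since p-value > α = 0.05, we fail to reject H₀.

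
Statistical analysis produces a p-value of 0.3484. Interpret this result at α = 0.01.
Since p = 0.3484 > α = 0.01, fail to reject H₀.
There is insufficient evidence to reject the null hypothesis; the result is not statistically significant at the 0.01 level.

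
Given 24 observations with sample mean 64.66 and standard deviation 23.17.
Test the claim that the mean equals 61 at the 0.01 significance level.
One-sample t-test:
H₀: μ = 61
H₁: μ ≠ 61
df = n - 1 = 23
t = (x̄ - μ₀) / (s/√n) = (64.66 - 61) / (23.17/√24) = 0.774
p-value = 0.4469

Since p-value > α = 0.01, we fail to reject H₀.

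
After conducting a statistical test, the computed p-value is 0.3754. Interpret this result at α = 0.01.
Since p = 0.3754 > α = 0.01, fail to reject H₀.
There is insufficient evidence to reject the null hypothesis; the result is not statistically significant at the 0.01 level.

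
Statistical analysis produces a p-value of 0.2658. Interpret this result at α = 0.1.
Since p = 0.2658 > α = 0.1, fail to reject H₀.
There is insufficient evidence to reject the null hypothesis; the result is not statistically significant at the 0.1 level.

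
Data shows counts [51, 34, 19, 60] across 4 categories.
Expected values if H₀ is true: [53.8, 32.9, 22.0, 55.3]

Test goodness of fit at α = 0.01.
Chi-square goodness of fit test:
H₀: observed counts match expected distribution
H₁: observed counts differ from expected distribution
df = k - 1 = 3
χ² = Σ(O - E)²/E
   = (51 - 53.8)²/53.8 + (34 - 32.9)²/32.9 + (19 - 22.0)²/22.0 + (60 - 55.3)²/55.3
   = 0.146 + 0.037 + 0.409 + 0.399
   = 0.99
p-value = 0.8034

Since p-value > α = 0.01, we fail to reject H₀.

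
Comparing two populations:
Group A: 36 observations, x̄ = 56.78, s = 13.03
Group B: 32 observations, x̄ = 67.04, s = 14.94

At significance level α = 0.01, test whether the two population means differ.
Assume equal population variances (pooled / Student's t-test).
Student's two-sample t-test (equal variances):
H₀: μ₁ = μ₂
H₁: μ₁ ≠ μ₂
df = n₁ + n₂ - 2 = 66
Pooled variance s_p² = [(n₁-1)s₁² + (n₂-1)s₂²] / (n₁ + n₂ - 2) = [(35)(13.03²) + (31)(14.94²)] / 66 = 194.8734
SE = √(s_p²(1/n₁ + 1/n₂)) = √(194.8734 × (1/36 + 1/32)) = 3.3916
t = (x̄₁ - x̄₂) / SE = (56.78 - 67.04) / 3.3916 = -10.26 / 3.3916 = -3.025
p-value = 0.0035

Since p-value < α = 0.01, we reject H₀.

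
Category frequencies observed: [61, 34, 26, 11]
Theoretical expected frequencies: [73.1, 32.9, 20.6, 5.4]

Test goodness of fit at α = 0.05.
Chi-square goodness of fit test:
H₀: observed counts match expected distribution
H₁: observed counts differ from expected distribution
df = k - 1 = 3
χ² = Σ(O - E)²/E
   = (61 - 73.1)²/73.1 + (34 - 32.9)²/32.9 + (26 - 20.6)²/20.6 + (11 - 5.4)²/5.4
   = 2.003 + 0.037 + 1.416 + 5.807
   = 9.26
p-value = 0.0260

Since p-value < α = 0.05, we reject H₀.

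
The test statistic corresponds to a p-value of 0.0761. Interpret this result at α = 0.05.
Since p = 0.0761 > α = 0.05, fail to reject H₀.
There is insufficient evidence to reject the null hypothesis; the result is not statistically significant at the 0.05 level.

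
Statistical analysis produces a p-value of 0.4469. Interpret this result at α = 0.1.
Since p = 0.4469 > α = 0.1, fail to reject H₀.
There is insufficient evidence to reject the null hypothesis; the result is not statistically significant at the 0.1 level.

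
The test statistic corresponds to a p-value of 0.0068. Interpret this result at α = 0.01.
Since p = 0.0068 < α = 0.01, reject H₀.
There is sufficient evidence to reject the null hypothesis; the result is statistically significant at the 0.01 level.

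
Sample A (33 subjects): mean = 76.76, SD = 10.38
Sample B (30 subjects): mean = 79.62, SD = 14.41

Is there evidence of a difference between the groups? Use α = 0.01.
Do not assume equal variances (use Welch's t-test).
Welch's two-sample t-test:
H₀: μ₁ = μ₂
H₁: μ₁ ≠ μ₂
s₁²/n₁ = 10.38²/33 = 3.2650,  s₂²/n₂ = 14.41²/30 = 6.9216
SE = √(s₁²/n₁ + s₂²/n₂) = √(3.2650 + 6.9216) = 3.1916
df (Welch-Satterthwaite) = (s₁²/n₁ + s₂²/n₂)² / [(s₁²/n₁)²/(n₁-1) + (s₂²/n₂)²/(n₂-1)] ≈ 52.27
t = (x̄₁ - x̄₂) / SE = (76.76 - 79.62) / 3.1916 = -2.86 / 3.1916 = -0.896
p-value = 0.3743

Since p-value > α = 0.01, we fail to reject H₀.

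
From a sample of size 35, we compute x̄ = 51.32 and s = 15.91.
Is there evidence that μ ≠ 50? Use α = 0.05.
One-sample t-test:
H₀: μ = 50
H₁: μ ≠ 50
df = n - 1 = 34
t = (x̄ - μ₀) / (s/√n) = (51.32 - 50) / (15.91/√35) = 0.491
p-value = 0.6267

Since p-value > α = 0.05, we fail to reject H₀.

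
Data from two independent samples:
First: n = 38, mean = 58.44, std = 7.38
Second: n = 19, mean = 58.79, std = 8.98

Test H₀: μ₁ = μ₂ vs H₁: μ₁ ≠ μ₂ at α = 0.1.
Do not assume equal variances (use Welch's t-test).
Welch's two-sample t-test:
H₀: μ₁ = μ₂
H₁: μ₁ ≠ μ₂
s₁²/n₁ = 7.38²/38 = 1.4333,  s₂²/n₂ = 8.98²/19 = 4.2442
SE = √(s₁²/n₁ + s₂²/n₂) = √(1.4333 + 4.2442) = 2.3828
df (Welch-Satterthwaite) = (s₁²/n₁ + s₂²/n₂)² / [(s₁²/n₁)²/(n₁-1) + (s₂²/n₂)²/(n₂-1)] ≈ 30.52
t = (x̄₁ - x̄₂) / SE = (58.44 - 58.79) / 2.3828 = -0.35 / 2.3828 = -0.147
p-value = 0.8842

Since p-value > α = 0.1, we fail to reject H₀.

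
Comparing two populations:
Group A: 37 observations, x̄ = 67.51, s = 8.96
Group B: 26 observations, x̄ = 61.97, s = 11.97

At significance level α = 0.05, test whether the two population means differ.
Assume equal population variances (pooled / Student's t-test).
Student's two-sample t-test (equal variances):
H₀: μ₁ = μ₂
H₁: μ₁ ≠ μ₂
df = n₁ + n₂ - 2 = 61
Pooled variance s_p² = [(n₁-1)s₁² + (n₂-1)s₂²] / (n₁ + n₂ - 2) = [(36)(8.96²) + (25)(11.97²)] / 61 = 106.1010
SE = √(s_p²(1/n₁ + 1/n₂)) = √(106.1010 × (1/37 + 1/26)) = 2.6360
t = (x̄₁ - x̄₂) / SE = (67.51 - 61.97) / 2.6360 = 5.54 / 2.6360 = 2.102
p-value = 0.0397

Since p-value < α = 0.05, we reject H₀.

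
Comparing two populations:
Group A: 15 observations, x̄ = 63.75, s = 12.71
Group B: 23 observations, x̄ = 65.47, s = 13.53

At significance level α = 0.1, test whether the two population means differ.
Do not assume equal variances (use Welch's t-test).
Welch's two-sample t-test:
H₀: μ₁ = μ₂
H₁: μ₁ ≠ μ₂
s₁²/n₁ = 12.71²/15 = 10.7696,  s₂²/n₂ = 13.53²/23 = 7.9592
SE = √(s₁²/n₁ + s₂²/n₂) = √(10.7696 + 7.9592) = 4.3277
df (Welch-Satterthwaite) = (s₁²/n₁ + s₂²/n₂)² / [(s₁²/n₁)²/(n₁-1) + (s₂²/n₂)²/(n₂-1)] ≈ 31.42
t = (x̄₁ - x̄₂) / SE = (63.75 - 65.47) / 4.3277 = -1.72 / 4.3277 = -0.397
p-value = 0.6937

Since p-value > α = 0.1, we fail to reject H₀.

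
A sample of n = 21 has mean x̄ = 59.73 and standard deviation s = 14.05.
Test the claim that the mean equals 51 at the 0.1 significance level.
One-sample t-test:
H₀: μ = 51
H₁: μ ≠ 51
df = n - 1 = 20
t = (x̄ - μ₀) / (s/√n) = (59.73 - 51) / (14.05/√21) = 2.847
p-value = 0.0100

Since p-value < α = 0.1, we reject H₀.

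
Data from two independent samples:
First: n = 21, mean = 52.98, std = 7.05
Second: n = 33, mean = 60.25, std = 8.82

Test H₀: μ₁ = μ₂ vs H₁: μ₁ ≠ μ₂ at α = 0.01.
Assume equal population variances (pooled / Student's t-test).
Student's two-sample t-test (equal variances):
H₀: μ₁ = μ₂
H₁: μ₁ ≠ μ₂
df = n₁ + n₂ - 2 = 52
Pooled variance s_p² = [(n₁-1)s₁² + (n₂-1)s₂²] / (n₁ + n₂ - 2) = [(20)(7.05²) + (32)(8.82²)] / 52 = 66.9886
SE = √(s_p²(1/n₁ + 1/n₂)) = √(66.9886 × (1/21 + 1/33)) = 2.2847
t = (x̄₁ - x̄₂) / SE = (52.98 - 60.25) / 2.2847 = -7.27 / 2.2847 = -3.182
p-value = 0.0025

Since p-value < α = 0.01, we reject H₀.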